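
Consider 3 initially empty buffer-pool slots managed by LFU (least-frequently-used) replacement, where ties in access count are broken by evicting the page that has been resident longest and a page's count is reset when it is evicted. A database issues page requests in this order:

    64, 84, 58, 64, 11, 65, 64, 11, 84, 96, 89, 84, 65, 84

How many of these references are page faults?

11

64: miss, frames [64]
84: miss, frames [64, 84]
58: miss, frames [64, 84, 58]
64: hit
11: miss, evict 84, frames [64, 58, 11]
65: miss, evict 58, frames [64, 11, 65]
64: hit
11: hit
84: miss, evict 65, frames [64, 11, 84]
96: miss, evict 84, frames [64, 11, 96]
89: miss, evict 96, frames [64, 11, 89]
84: miss, evict 89, frames [64, 11, 84]
65: miss, evict 84, frames [64, 11, 65]
84: miss, evict 65, frames [64, 11, 84]
Page faults: 11.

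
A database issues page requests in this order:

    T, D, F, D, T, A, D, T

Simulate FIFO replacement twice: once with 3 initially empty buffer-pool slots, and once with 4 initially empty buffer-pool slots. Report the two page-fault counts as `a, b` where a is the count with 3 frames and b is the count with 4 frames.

3 frames: F F F . . F . F → 5 faults.
4 frames: F F F . . F . . → 4 faults.
4 < 5: adding a frame reduced faults, as is typical.

5, 4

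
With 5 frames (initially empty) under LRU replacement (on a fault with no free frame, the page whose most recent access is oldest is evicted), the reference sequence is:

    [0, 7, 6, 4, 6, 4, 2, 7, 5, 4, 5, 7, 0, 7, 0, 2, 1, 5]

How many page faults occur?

8

0 -> fault, frames (0)
7 -> fault, frames (0 7)
6 -> fault, frames (0 7 6)
4 -> fault, frames (0 7 6 4)
6 -> hit
4 -> hit
2 -> fault, frames (0 7 6 4 2)
7 -> hit
5 -> fault, evict 0, frames (6 4 2 7 5)
4 -> hit
5 -> hit
7 -> hit
0 -> fault, evict 6, frames (2 4 5 7 0)
7 -> hit
0 -> hit
2 -> hit
1 -> fault, evict 4, frames (5 7 0 2 1)
5 -> hit
Page faults: 8.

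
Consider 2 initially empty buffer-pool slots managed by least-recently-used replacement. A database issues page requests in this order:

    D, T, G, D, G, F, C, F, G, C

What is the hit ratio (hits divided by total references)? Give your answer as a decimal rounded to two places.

0.20

D: fault, frames {D}
T: fault, frames {D,T}
G: fault, evict D, frames {T,G}
D: fault, evict T, frames {G,D}
G: hit
F: fault, evict D, frames {G,F}
C: fault, evict G, frames {F,C}
F: hit
G: fault, evict C, frames {F,G}
C: fault, evict F, frames {G,C}
Hits: 2 of 10 references → 2/10 = 0.2000.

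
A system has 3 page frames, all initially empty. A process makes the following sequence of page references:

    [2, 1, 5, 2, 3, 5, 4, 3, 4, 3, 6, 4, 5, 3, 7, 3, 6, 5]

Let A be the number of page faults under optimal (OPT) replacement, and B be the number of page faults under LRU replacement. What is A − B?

Under OPT: F F F . F . F . . . F . . F F . . F → 9 faults.
Under LRU: F F F . F . F . . . F . F F F . F F → 11 faults.
A − B = 9 − 11 = -2.

-2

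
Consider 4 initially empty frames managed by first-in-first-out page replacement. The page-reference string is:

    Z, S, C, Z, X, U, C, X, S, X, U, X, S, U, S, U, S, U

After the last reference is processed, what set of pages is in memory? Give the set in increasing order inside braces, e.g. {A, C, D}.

{C, S, U, X}

Z → fault, frames (Z)
S → fault, frames (Z S)
C → fault, frames (Z S C)
Z → hit
X → fault, frames (Z S C X)
U → fault, evict Z, frames (S C X U)
C → hit
X → hit
S → hit
X → hit
U → hit
X → hit
S → hit
U → hit
S → hit
U → hit
S → hit
U → hit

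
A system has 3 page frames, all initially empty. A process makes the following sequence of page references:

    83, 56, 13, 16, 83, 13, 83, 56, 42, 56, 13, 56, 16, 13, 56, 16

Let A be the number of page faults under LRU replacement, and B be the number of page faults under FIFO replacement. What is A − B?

Under LRU: F F F F F . . F F . F . F . . . → 9 faults.
Under FIFO: F F F F F . . F F . F . F . F . → 10 faults.
A − B = 9 − 10 = -1.

-1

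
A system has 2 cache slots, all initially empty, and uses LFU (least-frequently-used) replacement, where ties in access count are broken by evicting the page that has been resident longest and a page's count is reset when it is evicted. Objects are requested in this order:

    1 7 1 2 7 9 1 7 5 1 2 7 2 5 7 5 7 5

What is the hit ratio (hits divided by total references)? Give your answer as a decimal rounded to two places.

1 -> miss, frames (1)
7 -> miss, frames (1 7)
1 -> hit
2 -> miss, evict 7, frames (1 2)
7 -> miss, evict 2, frames (1 7)
9 -> miss, evict 7, frames (1 9)
1 -> hit
7 -> miss, evict 9, frames (1 7)
5 -> miss, evict 7, frames (1 5)
1 -> hit
2 -> miss, evict 5, frames (1 2)
7 -> miss, evict 2, frames (1 7)
2 -> miss, evict 7, frames (1 2)
5 -> miss, evict 2, frames (1 5)
7 -> miss, evict 5, frames (1 7)
5 -> miss, evict 7, frames (1 5)
7 -> miss, evict 5, frames (1 7)
5 -> miss, evict 7, frames (1 5)
Hits: 3 of 18 references → 3/18 = 0.1667.

0.17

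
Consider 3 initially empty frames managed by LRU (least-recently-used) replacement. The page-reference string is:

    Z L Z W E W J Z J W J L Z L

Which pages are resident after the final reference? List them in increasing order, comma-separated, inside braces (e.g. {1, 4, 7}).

Z → fault, frames {Z}
L → fault, frames {Z,L}
Z → hit
W → fault, frames {L,Z,W}
E → fault, evict L, frames {Z,W,E}
W → hit
J → fault, evict Z, frames {E,W,J}
Z → fault, evict E, frames {W,J,Z}
J → hit
W → hit
J → hit
L → fault, evict Z, frames {W,J,L}
Z → fault, evict W, frames {J,L,Z}
L → hit

{J, L, Z}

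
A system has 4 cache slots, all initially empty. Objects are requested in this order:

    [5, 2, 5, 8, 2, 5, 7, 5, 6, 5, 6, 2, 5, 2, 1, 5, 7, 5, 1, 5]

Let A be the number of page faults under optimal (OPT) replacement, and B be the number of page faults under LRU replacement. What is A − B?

Under OPT: F F . F . . F . F . . . . . F . . . . . → 6 faults.
Under LRU: F F . F . . F . F . . . . . F . F . . . → 7 faults.
A − B = 6 − 7 = -1.

-1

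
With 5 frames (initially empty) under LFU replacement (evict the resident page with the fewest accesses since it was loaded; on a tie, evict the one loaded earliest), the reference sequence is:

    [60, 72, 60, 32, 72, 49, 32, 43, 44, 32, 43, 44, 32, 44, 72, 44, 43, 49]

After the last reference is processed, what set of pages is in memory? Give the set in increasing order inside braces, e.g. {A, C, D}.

{32, 43, 44, 49, 72}

60 -> miss, frames [60]
72 -> miss, frames [60, 72]
60 -> hit
32 -> miss, frames [60, 72, 32]
72 -> hit
49 -> miss, frames [60, 72, 32, 49]
32 -> hit
43 -> miss, frames [60, 72, 32, 49, 43]
44 -> miss, evict 49, frames [60, 72, 32, 43, 44]
32 -> hit
43 -> hit
44 -> hit
32 -> hit
44 -> hit
72 -> hit
44 -> hit
43 -> hit
49 -> miss, evict 60, frames [72, 32, 43, 44, 49]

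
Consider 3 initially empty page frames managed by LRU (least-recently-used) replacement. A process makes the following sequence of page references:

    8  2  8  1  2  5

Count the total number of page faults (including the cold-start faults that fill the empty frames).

4

8 -> miss, frames {8}
2 -> miss, frames {8,2}
8 -> hit
1 -> miss, frames {2,8,1}
2 -> hit
5 -> miss, evict 8, frames {1,2,5}
Page faults: 4.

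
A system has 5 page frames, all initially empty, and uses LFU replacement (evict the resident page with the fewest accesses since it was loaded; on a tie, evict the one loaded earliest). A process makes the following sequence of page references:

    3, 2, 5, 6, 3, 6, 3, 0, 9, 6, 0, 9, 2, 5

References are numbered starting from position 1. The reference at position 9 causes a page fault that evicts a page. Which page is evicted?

2

pos 1: 3 -> fault, frames (3)
pos 2: 2 -> fault, frames (3 2)
pos 3: 5 -> fault, frames (3 2 5)
pos 4: 6 -> fault, frames (3 2 5 6)
pos 5: 3 -> hit
pos 6: 6 -> hit
pos 7: 3 -> hit
pos 8: 0 -> fault, frames (3 2 5 6 0)
pos 9: 9 -> fault, evict 2, frames (3 5 6 0 9)
At position 9, page 2 is evicted.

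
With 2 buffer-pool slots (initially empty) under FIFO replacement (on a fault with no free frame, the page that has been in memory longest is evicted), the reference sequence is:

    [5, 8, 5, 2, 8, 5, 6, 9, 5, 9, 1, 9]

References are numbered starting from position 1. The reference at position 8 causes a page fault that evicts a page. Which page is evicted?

5

pos 1: 5 -> fault, frames {5}
pos 2: 8 -> fault, frames {5,8}
pos 3: 5 -> hit
pos 4: 2 -> fault, evict 5, frames {8,2}
pos 5: 8 -> hit
pos 6: 5 -> fault, evict 8, frames {2,5}
pos 7: 6 -> fault, evict 2, frames {5,6}
pos 8: 9 -> fault, evict 5, frames {6,9}
At position 8, page 5 is evicted.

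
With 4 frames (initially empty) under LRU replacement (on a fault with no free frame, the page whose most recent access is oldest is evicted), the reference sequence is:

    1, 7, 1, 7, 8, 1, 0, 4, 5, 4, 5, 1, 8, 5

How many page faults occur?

7

1: fault, frames (1)
7: fault, frames (1 7)
1: hit
7: hit
8: fault, frames (1 7 8)
1: hit
0: fault, frames (7 8 1 0)
4: fault, evict 7, frames (8 1 0 4)
5: fault, evict 8, frames (1 0 4 5)
4: hit
5: hit
1: hit
8: fault, evict 0, frames (4 5 1 8)
5: hit
Page faults: 7.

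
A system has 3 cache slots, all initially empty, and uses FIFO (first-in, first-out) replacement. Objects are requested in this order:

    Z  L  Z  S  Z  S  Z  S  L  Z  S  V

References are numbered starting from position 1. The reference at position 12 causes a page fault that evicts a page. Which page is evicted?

Z

pos 1: Z -> miss, frames (Z)
pos 2: L -> miss, frames (Z L)
pos 3: Z -> hit
pos 4: S -> miss, frames (Z L S)
pos 5: Z -> hit
pos 6: S -> hit
pos 7: Z -> hit
pos 8: S -> hit
pos 9: L -> hit
pos 10: Z -> hit
pos 11: S -> hit
pos 12: V -> miss, evict Z, frames (L S V)
At position 12, page Z is evicted.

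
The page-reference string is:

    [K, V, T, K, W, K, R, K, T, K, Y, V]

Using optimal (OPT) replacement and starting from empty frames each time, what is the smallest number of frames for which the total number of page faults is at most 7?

f=1: 12 faults
f=2: 8 faults
f=3: 7 faults
f=4: 6 faults
f=5: 6 faults
f=6: 6 faults
Smallest f with faults ≤ 7 is 3.

3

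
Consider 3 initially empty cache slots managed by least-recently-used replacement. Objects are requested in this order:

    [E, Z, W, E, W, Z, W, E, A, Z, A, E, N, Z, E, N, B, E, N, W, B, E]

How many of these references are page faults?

11

E → fault, frames {E}
Z → fault, frames {E,Z}
W → fault, frames {E,Z,W}
E → hit
W → hit
Z → hit
W → hit
E → hit
A → fault, evict Z, frames {W,E,A}
Z → fault, evict W, frames {E,A,Z}
A → hit
E → hit
N → fault, evict Z, frames {A,E,N}
Z → fault, evict A, frames {E,N,Z}
E → hit
N → hit
B → fault, evict Z, frames {E,N,B}
E → hit
N → hit
W → fault, evict B, frames {E,N,W}
B → fault, evict E, frames {N,W,B}
E → fault, evict N, frames {W,B,E}
Page faults: 11.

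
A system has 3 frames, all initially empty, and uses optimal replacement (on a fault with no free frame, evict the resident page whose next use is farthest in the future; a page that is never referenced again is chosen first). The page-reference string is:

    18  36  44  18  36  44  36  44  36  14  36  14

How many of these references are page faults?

4

18: fault, frames [18]
36: fault, frames [18, 36]
44: fault, frames [18, 36, 44]
18: hit
36: hit
44: hit
36: hit
44: hit
36: hit
14: fault, evict 44, frames [18, 36, 14]
36: hit
14: hit
Page faults: 4.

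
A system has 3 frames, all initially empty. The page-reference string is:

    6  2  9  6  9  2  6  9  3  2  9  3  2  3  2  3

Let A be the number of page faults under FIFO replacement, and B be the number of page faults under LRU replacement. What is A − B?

-1

Under FIFO: F F F . . . . . F . . . . . . . → 4 faults.
Under LRU: F F F . . . . . F F . . . . . . → 5 faults.
A − B = 4 − 5 = -1.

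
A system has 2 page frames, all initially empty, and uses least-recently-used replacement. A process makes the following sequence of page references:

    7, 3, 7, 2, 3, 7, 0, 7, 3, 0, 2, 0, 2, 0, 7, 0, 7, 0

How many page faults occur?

7 -> fault, frames [7]
3 -> fault, frames [7, 3]
7 -> hit
2 -> fault, evict 3, frames [7, 2]
3 -> fault, evict 7, frames [2, 3]
7 -> fault, evict 2, frames [3, 7]
0 -> fault, evict 3, frames [7, 0]
7 -> hit
3 -> fault, evict 0, frames [7, 3]
0 -> fault, evict 7, frames [3, 0]
2 -> fault, evict 3, frames [0, 2]
0 -> hit
2 -> hit
0 -> hit
7 -> fault, evict 2, frames [0, 7]
0 -> hit
7 -> hit
0 -> hit
Page faults: 10.

10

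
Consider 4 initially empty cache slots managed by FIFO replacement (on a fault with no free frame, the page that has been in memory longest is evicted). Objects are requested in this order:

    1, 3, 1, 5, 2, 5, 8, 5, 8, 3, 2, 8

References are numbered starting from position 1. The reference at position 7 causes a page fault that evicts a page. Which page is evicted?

1

pos 1: 1 -> fault, frames [1]
pos 2: 3 -> fault, frames [1, 3]
pos 3: 1 -> hit
pos 4: 5 -> fault, frames [1, 3, 5]
pos 5: 2 -> fault, frames [1, 3, 5, 2]
pos 6: 5 -> hit
pos 7: 8 -> fault, evict 1, frames [3, 5, 2, 8]
At position 7, page 1 is evicted.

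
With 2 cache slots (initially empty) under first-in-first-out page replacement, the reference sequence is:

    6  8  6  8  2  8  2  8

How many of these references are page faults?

6 → fault, frames [6]
8 → fault, frames [6, 8]
6 → hit
8 → hit
2 → fault, evict 6, frames [8, 2]
8 → hit
2 → hit
8 → hit
Page faults: 3.

3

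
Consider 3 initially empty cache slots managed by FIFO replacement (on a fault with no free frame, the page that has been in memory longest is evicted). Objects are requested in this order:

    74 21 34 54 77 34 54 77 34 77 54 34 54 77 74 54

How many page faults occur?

6

74 → fault, frames (74)
21 → fault, frames (74 21)
34 → fault, frames (74 21 34)
54 → fault, evict 74, frames (21 34 54)
77 → fault, evict 21, frames (34 54 77)
34 → hit
54 → hit
77 → hit
34 → hit
77 → hit
54 → hit
34 → hit
54 → hit
77 → hit
74 → fault, evict 34, frames (54 77 74)
54 → hit
Page faults: 6.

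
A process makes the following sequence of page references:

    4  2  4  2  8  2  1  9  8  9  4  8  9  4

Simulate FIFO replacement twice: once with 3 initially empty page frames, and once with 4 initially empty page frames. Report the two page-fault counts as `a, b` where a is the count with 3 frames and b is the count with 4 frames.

3 frames: F F . . F . F F . . F F . . → 7 faults.
4 frames: F F . . F . F F . . F . . . → 6 faults.
6 < 7: adding a frame reduced faults, as is typical.

7, 6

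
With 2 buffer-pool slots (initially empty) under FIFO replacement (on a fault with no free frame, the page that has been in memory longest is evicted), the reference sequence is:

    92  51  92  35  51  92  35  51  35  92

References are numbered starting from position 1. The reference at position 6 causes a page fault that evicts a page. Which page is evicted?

51

pos 1: 92 → miss, frames (92)
pos 2: 51 → miss, frames (92 51)
pos 3: 92 → hit
pos 4: 35 → miss, evict 92, frames (51 35)
pos 5: 51 → hit
pos 6: 92 → miss, evict 51, frames (35 92)
At position 6, page 51 is evicted.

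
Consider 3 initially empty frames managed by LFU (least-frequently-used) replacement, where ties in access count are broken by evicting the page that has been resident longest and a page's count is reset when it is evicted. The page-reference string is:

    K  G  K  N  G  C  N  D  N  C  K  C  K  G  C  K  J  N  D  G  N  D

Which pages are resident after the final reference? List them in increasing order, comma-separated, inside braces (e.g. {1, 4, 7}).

K: fault, frames (K)
G: fault, frames (K G)
K: hit
N: fault, frames (K G N)
G: hit
C: fault, evict N, frames (K G C)
N: fault, evict C, frames (K G N)
D: fault, evict N, frames (K G D)
N: fault, evict D, frames (K G N)
C: fault, evict N, frames (K G C)
K: hit
C: hit
K: hit
G: hit
C: hit
K: hit
J: fault, evict G, frames (K C J)
N: fault, evict J, frames (K C N)
D: fault, evict N, frames (K C D)
G: fault, evict D, frames (K C G)
N: fault, evict G, frames (K C N)
D: fault, evict N, frames (K C D)

{C, D, K}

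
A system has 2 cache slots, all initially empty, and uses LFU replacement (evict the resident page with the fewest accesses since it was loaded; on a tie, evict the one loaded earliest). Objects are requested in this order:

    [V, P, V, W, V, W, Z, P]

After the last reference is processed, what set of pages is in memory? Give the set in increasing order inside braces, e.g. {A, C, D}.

{P, V}

V -> miss, frames [V]
P -> miss, frames [V, P]
V -> hit
W -> miss, evict P, frames [V, W]
V -> hit
W -> hit
Z -> miss, evict W, frames [V, Z]
P -> miss, evict Z, frames [V, P]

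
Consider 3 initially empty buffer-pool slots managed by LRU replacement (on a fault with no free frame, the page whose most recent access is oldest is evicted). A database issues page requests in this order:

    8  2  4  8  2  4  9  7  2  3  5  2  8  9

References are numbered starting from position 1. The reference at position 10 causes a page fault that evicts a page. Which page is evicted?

9

pos 1: 8: miss, frames {8}
pos 2: 2: miss, frames {8,2}
pos 3: 4: miss, frames {8,2,4}
pos 4: 8: hit
pos 5: 2: hit
pos 6: 4: hit
pos 7: 9: miss, evict 8, frames {2,4,9}
pos 8: 7: miss, evict 2, frames {4,9,7}
pos 9: 2: miss, evict 4, frames {9,7,2}
pos 10: 3: miss, evict 9, frames {7,2,3}
At position 10, page 9 is evicted.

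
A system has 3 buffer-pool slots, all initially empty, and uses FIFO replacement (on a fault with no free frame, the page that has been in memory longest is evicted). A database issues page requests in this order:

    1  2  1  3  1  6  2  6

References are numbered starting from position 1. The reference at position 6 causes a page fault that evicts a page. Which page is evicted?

1

pos 1: 1 -> miss, frames [1]
pos 2: 2 -> miss, frames [1, 2]
pos 3: 1 -> hit
pos 4: 3 -> miss, frames [1, 2, 3]
pos 5: 1 -> hit
pos 6: 6 -> miss, evict 1, frames [2, 3, 6]
At position 6, page 1 is evicted.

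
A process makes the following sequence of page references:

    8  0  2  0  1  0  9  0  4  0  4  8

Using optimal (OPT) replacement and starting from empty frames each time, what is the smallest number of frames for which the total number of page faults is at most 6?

3

f=1: 12 faults
f=2: 7 faults
f=3: 6 faults
f=4: 6 faults
f=5: 6 faults
f=6: 6 faults
Smallest f with faults ≤ 6 is 3.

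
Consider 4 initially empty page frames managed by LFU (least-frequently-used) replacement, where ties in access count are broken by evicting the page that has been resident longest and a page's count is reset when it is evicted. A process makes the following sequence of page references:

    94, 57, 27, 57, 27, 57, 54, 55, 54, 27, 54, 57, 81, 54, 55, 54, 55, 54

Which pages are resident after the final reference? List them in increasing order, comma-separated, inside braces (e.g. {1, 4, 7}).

94 -> fault, frames [94]
57 -> fault, frames [94, 57]
27 -> fault, frames [94, 57, 27]
57 -> hit
27 -> hit
57 -> hit
54 -> fault, frames [94, 57, 27, 54]
55 -> fault, evict 94, frames [57, 27, 54, 55]
54 -> hit
27 -> hit
54 -> hit
57 -> hit
81 -> fault, evict 55, frames [57, 27, 54, 81]
54 -> hit
55 -> fault, evict 81, frames [57, 27, 54, 55]
54 -> hit
55 -> hit
54 -> hit

{27, 54, 55, 57}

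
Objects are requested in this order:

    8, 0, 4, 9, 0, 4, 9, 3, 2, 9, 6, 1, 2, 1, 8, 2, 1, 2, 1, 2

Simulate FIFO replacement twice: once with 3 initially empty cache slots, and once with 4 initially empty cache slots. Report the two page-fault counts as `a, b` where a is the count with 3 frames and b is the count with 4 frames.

10, 9

3 frames: F F F F . . . F F . F F . . F F . . . . → 10 faults.
4 frames: F F F F . . . F F . F F . . F . . . . . → 9 faults.
9 < 10: adding a frame reduced faults, as is typical.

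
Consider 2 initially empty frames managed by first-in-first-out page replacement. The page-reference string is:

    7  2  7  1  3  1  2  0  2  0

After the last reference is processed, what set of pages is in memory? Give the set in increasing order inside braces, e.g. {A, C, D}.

7: miss, frames (7)
2: miss, frames (7 2)
7: hit
1: miss, evict 7, frames (2 1)
3: miss, evict 2, frames (1 3)
1: hit
2: miss, evict 1, frames (3 2)
0: miss, evict 3, frames (2 0)
2: hit
0: hit

{0, 2}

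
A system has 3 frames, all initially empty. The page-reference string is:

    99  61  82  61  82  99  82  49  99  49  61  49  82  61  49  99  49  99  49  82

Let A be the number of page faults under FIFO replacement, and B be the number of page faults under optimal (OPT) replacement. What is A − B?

3

Under FIFO: F F F . . . . F F . F . F . F F . . . . → 9 faults.
Under OPT: F F F . . . . F . . . . F . . F . . . . → 6 faults.
A − B = 9 − 6 = 3.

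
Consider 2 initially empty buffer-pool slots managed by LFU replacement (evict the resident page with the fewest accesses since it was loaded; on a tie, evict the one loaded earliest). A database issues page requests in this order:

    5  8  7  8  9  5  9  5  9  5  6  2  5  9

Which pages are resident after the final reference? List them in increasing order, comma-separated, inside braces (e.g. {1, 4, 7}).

5 → fault, frames {5}
8 → fault, frames {5,8}
7 → fault, evict 5, frames {8,7}
8 → hit
9 → fault, evict 7, frames {8,9}
5 → fault, evict 9, frames {8,5}
9 → fault, evict 5, frames {8,9}
5 → fault, evict 9, frames {8,5}
9 → fault, evict 5, frames {8,9}
5 → fault, evict 9, frames {8,5}
6 → fault, evict 5, frames {8,6}
2 → fault, evict 6, frames {8,2}
5 → fault, evict 2, frames {8,5}
9 → fault, evict 5, frames {8,9}

{8, 9}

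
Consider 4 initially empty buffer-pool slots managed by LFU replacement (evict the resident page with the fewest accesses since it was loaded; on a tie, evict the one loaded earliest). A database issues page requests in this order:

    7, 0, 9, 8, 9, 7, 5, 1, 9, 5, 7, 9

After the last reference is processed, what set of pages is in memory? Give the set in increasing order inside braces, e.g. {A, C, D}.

{1, 5, 7, 9}

7: fault, frames (7)
0: fault, frames (7 0)
9: fault, frames (7 0 9)
8: fault, frames (7 0 9 8)
9: hit
7: hit
5: fault, evict 0, frames (7 9 8 5)
1: fault, evict 8, frames (7 9 5 1)
9: hit
5: hit
7: hit
9: hit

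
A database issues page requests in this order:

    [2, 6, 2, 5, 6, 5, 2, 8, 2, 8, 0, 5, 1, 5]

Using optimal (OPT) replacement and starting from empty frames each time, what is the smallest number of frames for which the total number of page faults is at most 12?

f=1: 14 faults
f=2: 8 faults
f=3: 6 faults
f=4: 6 faults
f=5: 6 faults
f=6: 6 faults
Smallest f with faults ≤ 12 is 2.

2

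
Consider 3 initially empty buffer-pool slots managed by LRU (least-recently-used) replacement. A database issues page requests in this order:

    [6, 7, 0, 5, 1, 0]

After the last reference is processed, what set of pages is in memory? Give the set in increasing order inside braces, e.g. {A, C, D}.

6 → miss, frames [6]
7 → miss, frames [6, 7]
0 → miss, frames [6, 7, 0]
5 → miss, evict 6, frames [7, 0, 5]
1 → miss, evict 7, frames [0, 5, 1]
0 → hit

{0, 1, 5}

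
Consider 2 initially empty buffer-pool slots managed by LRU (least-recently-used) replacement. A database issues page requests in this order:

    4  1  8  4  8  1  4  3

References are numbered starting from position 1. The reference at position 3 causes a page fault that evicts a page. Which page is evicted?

4

pos 1: 4 → fault, frames {4}
pos 2: 1 → fault, frames {4,1}
pos 3: 8 → fault, evict 4, frames {1,8}
At position 3, page 4 is evicted.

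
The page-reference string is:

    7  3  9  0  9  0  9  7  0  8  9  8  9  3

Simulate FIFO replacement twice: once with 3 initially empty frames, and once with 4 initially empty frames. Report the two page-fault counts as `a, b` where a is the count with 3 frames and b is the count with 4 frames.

8, 5

3 frames: F F F F . . . F . F F . . F → 8 faults.
4 frames: F F F F . . . . . F . . . . → 5 faults.
5 < 8: adding a frame reduced faults, as is typical.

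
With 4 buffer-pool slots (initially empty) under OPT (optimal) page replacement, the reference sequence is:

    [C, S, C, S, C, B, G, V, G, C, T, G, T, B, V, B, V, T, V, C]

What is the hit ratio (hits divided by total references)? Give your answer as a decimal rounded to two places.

0.65

C -> fault, frames (C)
S -> fault, frames (C S)
C -> hit
S -> hit
C -> hit
B -> fault, frames (C S B)
G -> fault, frames (C S B G)
V -> fault, evict S, frames (C B G V)
G -> hit
C -> hit
T -> fault, evict C, frames (B G V T)
G -> hit
T -> hit
B -> hit
V -> hit
B -> hit
V -> hit
T -> hit
V -> hit
C -> fault, evict T, frames (B G V C)
Hits: 13 of 20 references → 13/20 = 0.6500.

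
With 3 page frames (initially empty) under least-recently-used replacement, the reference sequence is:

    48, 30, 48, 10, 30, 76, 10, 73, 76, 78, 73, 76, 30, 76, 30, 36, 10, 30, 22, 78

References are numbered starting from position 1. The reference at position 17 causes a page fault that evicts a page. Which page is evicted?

76

pos 1: 48: miss, frames {48}
pos 2: 30: miss, frames {48,30}
pos 3: 48: hit
pos 4: 10: miss, frames {30,48,10}
pos 5: 30: hit
pos 6: 76: miss, evict 48, frames {10,30,76}
pos 7: 10: hit
pos 8: 73: miss, evict 30, frames {76,10,73}
pos 9: 76: hit
pos 10: 78: miss, evict 10, frames {73,76,78}
pos 11: 73: hit
pos 12: 76: hit
pos 13: 30: miss, evict 78, frames {73,76,30}
pos 14: 76: hit
pos 15: 30: hit
pos 16: 36: miss, evict 73, frames {76,30,36}
pos 17: 10: miss, evict 76, frames {30,36,10}
At position 17, page 76 is evicted.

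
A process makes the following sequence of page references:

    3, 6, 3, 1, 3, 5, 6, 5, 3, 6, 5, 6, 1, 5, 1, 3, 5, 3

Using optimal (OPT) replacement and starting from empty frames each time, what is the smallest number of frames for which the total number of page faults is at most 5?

3

f=1: 18 faults
f=2: 9 faults
f=3: 5 faults
f=4: 4 faults
Smallest f with faults ≤ 5 is 3.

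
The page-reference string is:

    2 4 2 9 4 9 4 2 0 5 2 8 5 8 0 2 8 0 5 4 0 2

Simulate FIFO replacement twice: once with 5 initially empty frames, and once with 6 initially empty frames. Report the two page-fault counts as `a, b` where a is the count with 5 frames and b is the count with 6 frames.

8, 6

5 frames: F F . F . . . . F F . F . . . F . . . F . . → 8 faults.
6 frames: F F . F . . . . F F . F . . . . . . . . . . → 6 faults.
6 < 8: adding a frame reduced faults, as is typical.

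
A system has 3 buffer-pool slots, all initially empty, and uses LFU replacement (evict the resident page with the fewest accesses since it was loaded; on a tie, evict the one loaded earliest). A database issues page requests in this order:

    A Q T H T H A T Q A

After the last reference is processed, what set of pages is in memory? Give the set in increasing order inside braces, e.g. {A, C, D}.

{A, H, T}

A -> fault, frames {A}
Q -> fault, frames {A,Q}
T -> fault, frames {A,Q,T}
H -> fault, evict A, frames {Q,T,H}
T -> hit
H -> hit
A -> fault, evict Q, frames {T,H,A}
T -> hit
Q -> fault, evict A, frames {T,H,Q}
A -> fault, evict Q, frames {T,H,A}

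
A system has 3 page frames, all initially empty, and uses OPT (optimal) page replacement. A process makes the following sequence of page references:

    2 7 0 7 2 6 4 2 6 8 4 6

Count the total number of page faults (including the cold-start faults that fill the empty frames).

6

2 → miss, frames [2]
7 → miss, frames [2, 7]
0 → miss, frames [2, 7, 0]
7 → hit
2 → hit
6 → miss, evict 0, frames [2, 7, 6]
4 → miss, evict 7, frames [2, 6, 4]
2 → hit
6 → hit
8 → miss, evict 2, frames [6, 4, 8]
4 → hit
6 → hit
Page faults: 6.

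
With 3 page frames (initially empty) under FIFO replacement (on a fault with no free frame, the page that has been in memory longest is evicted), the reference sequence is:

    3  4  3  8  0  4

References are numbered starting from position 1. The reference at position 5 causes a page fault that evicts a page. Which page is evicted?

3

pos 1: 3: fault, frames [3]
pos 2: 4: fault, frames [3, 4]
pos 3: 3: hit
pos 4: 8: fault, frames [3, 4, 8]
pos 5: 0: fault, evict 3, frames [4, 8, 0]
At position 5, page 3 is evicted.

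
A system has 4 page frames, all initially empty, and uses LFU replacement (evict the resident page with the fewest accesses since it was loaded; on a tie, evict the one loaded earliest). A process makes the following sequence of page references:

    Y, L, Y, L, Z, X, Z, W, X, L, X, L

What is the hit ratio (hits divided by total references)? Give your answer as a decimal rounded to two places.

Y → fault, frames (Y)
L → fault, frames (Y L)
Y → hit
L → hit
Z → fault, frames (Y L Z)
X → fault, frames (Y L Z X)
Z → hit
W → fault, evict X, frames (Y L Z W)
X → fault, evict W, frames (Y L Z X)
L → hit
X → hit
L → hit
Hits: 6 of 12 references → 6/12 = 0.5000.

0.50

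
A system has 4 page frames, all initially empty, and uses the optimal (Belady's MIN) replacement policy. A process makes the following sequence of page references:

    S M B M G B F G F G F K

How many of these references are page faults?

S → fault, frames {S}
M → fault, frames {S,M}
B → fault, frames {S,M,B}
M → hit
G → fault, frames {S,M,B,G}
B → hit
F → fault, evict B, frames {S,M,G,F}
G → hit
F → hit
G → hit
F → hit
K → fault, evict F, frames {S,M,G,K}
Page faults: 6.

6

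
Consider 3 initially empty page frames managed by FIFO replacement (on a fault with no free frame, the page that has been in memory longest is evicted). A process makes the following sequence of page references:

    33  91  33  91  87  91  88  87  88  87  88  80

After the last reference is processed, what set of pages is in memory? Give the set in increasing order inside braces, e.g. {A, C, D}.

33 -> miss, frames [33]
91 -> miss, frames [33, 91]
33 -> hit
91 -> hit
87 -> miss, frames [33, 91, 87]
91 -> hit
88 -> miss, evict 33, frames [91, 87, 88]
87 -> hit
88 -> hit
87 -> hit
88 -> hit
80 -> miss, evict 91, frames [87, 88, 80]

{80, 87, 88}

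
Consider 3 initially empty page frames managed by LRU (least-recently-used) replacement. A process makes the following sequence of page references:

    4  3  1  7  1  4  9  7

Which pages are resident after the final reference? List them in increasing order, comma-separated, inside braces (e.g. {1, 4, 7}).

{4, 7, 9}

4 → miss, frames (4)
3 → miss, frames (4 3)
1 → miss, frames (4 3 1)
7 → miss, evict 4, frames (3 1 7)
1 → hit
4 → miss, evict 3, frames (7 1 4)
9 → miss, evict 7, frames (1 4 9)
7 → miss, evict 1, frames (4 9 7)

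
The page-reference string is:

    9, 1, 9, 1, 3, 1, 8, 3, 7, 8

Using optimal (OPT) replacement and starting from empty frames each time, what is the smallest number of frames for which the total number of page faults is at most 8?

2

f=1: 10 faults
f=2: 5 faults
f=3: 5 faults
f=4: 5 faults
f=5: 5 faults
Smallest f with faults ≤ 8 is 2.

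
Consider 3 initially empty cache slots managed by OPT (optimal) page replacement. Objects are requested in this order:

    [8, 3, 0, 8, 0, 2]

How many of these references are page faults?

8: fault, frames [8]
3: fault, frames [8, 3]
0: fault, frames [8, 3, 0]
8: hit
0: hit
2: fault, evict 0, frames [8, 3, 2]
Page faults: 4.

4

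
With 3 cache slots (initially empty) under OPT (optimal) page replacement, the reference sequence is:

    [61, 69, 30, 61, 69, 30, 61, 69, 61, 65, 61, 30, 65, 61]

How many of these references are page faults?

61 -> fault, frames (61)
69 -> fault, frames (61 69)
30 -> fault, frames (61 69 30)
61 -> hit
69 -> hit
30 -> hit
61 -> hit
69 -> hit
61 -> hit
65 -> fault, evict 69, frames (61 30 65)
61 -> hit
30 -> hit
65 -> hit
61 -> hit
Page faults: 4.

4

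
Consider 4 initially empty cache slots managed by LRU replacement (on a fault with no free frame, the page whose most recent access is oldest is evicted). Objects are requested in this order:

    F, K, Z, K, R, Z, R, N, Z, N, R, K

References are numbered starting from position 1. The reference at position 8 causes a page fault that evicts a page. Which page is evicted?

pos 1: F -> fault, frames {F}
pos 2: K -> fault, frames {F,K}
pos 3: Z -> fault, frames {F,K,Z}
pos 4: K -> hit
pos 5: R -> fault, frames {F,Z,K,R}
pos 6: Z -> hit
pos 7: R -> hit
pos 8: N -> fault, evict F, frames {K,Z,R,N}
At position 8, page F is evicted.

F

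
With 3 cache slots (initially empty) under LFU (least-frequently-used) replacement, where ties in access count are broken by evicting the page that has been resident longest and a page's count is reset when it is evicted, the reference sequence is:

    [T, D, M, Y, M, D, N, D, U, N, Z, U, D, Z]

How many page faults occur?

10

T -> fault, frames [T]
D -> fault, frames [T, D]
M -> fault, frames [T, D, M]
Y -> fault, evict T, frames [D, M, Y]
M -> hit
D -> hit
N -> fault, evict Y, frames [D, M, N]
D -> hit
U -> fault, evict N, frames [D, M, U]
N -> fault, evict U, frames [D, M, N]
Z -> fault, evict N, frames [D, M, Z]
U -> fault, evict Z, frames [D, M, U]
D -> hit
Z -> fault, evict U, frames [D, M, Z]
Page faults: 10.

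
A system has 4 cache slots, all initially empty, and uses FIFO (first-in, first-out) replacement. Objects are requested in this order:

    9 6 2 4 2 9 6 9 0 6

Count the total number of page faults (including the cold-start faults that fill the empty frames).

5

9: fault, frames [9]
6: fault, frames [9, 6]
2: fault, frames [9, 6, 2]
4: fault, frames [9, 6, 2, 4]
2: hit
9: hit
6: hit
9: hit
0: fault, evict 9, frames [6, 2, 4, 0]
6: hit
Page faults: 5.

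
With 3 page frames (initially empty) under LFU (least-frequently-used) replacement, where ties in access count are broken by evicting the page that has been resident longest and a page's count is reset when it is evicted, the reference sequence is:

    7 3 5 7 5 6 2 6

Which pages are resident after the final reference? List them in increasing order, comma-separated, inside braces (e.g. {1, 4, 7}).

7: fault, frames {7}
3: fault, frames {7,3}
5: fault, frames {7,3,5}
7: hit
5: hit
6: fault, evict 3, frames {7,5,6}
2: fault, evict 6, frames {7,5,2}
6: fault, evict 2, frames {7,5,6}

{5, 6, 7}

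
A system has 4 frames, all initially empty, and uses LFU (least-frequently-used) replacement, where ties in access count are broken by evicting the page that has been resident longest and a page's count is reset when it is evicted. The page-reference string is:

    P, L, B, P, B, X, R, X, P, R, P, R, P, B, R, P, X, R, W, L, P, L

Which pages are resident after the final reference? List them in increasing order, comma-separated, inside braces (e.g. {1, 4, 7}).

P -> fault, frames [P]
L -> fault, frames [P, L]
B -> fault, frames [P, L, B]
P -> hit
B -> hit
X -> fault, frames [P, L, B, X]
R -> fault, evict L, frames [P, B, X, R]
X -> hit
P -> hit
R -> hit
P -> hit
R -> hit
P -> hit
B -> hit
R -> hit
P -> hit
X -> hit
R -> hit
W -> fault, evict B, frames [P, X, R, W]
L -> fault, evict W, frames [P, X, R, L]
P -> hit
L -> hit

{L, P, R, X}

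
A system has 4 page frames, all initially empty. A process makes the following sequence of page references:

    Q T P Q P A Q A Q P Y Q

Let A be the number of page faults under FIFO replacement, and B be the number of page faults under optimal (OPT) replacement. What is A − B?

1

Under FIFO: F F F . . F . . . . F F → 6 faults.
Under OPT: F F F . . F . . . . F . → 5 faults.
A − B = 6 − 5 = 1.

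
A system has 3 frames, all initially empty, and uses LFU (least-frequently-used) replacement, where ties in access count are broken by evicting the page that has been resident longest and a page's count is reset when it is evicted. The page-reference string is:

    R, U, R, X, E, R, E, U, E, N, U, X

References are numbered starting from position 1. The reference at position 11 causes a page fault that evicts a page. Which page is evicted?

N

pos 1: R -> miss, frames [R]
pos 2: U -> miss, frames [R, U]
pos 3: R -> hit
pos 4: X -> miss, frames [R, U, X]
pos 5: E -> miss, evict U, frames [R, X, E]
pos 6: R -> hit
pos 7: E -> hit
pos 8: U -> miss, evict X, frames [R, E, U]
pos 9: E -> hit
pos 10: N -> miss, evict U, frames [R, E, N]
pos 11: U -> miss, evict N, frames [R, E, U]
At position 11, page N is evicted.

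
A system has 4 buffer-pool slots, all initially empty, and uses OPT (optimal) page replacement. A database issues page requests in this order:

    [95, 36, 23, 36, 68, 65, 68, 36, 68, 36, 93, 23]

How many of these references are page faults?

95 → fault, frames (95)
36 → fault, frames (95 36)
23 → fault, frames (95 36 23)
36 → hit
68 → fault, frames (95 36 23 68)
65 → fault, evict 95, frames (36 23 68 65)
68 → hit
36 → hit
68 → hit
36 → hit
93 → fault, evict 65, frames (36 23 68 93)
23 → hit
Page faults: 6.

6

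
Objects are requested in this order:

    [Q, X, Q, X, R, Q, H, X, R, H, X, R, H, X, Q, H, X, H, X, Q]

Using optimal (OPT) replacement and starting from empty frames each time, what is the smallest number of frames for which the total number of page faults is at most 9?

f=1: 20 faults
f=2: 11 faults
f=3: 5 faults
f=4: 4 faults
Smallest f with faults ≤ 9 is 3.

3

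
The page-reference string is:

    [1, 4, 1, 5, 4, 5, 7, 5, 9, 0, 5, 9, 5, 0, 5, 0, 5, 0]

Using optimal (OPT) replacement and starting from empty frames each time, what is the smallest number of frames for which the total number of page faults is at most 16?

2

f=1: 18 faults
f=2: 8 faults
f=3: 6 faults
f=4: 6 faults
f=5: 6 faults
f=6: 6 faults
Smallest f with faults ≤ 16 is 2.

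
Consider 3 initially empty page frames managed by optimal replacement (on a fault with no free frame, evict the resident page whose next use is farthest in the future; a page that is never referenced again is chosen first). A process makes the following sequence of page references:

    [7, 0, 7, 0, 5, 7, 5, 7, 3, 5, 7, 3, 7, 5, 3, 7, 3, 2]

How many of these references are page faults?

7: miss, frames (7)
0: miss, frames (7 0)
7: hit
0: hit
5: miss, frames (7 0 5)
7: hit
5: hit
7: hit
3: miss, evict 0, frames (7 5 3)
5: hit
7: hit
3: hit
7: hit
5: hit
3: hit
7: hit
3: hit
2: miss, evict 3, frames (7 5 2)
Page faults: 5.

5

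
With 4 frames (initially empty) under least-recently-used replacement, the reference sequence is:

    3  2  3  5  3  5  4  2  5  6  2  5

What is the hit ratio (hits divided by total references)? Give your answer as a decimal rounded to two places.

3: fault, frames {3}
2: fault, frames {3,2}
3: hit
5: fault, frames {2,3,5}
3: hit
5: hit
4: fault, frames {2,3,5,4}
2: hit
5: hit
6: fault, evict 3, frames {4,2,5,6}
2: hit
5: hit
Hits: 7 of 12 references → 7/12 = 0.5833.

0.58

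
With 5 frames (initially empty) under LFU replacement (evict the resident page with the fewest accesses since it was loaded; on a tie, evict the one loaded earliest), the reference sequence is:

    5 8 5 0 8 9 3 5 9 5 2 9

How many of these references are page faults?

5 -> miss, frames {5}
8 -> miss, frames {5,8}
5 -> hit
0 -> miss, frames {5,8,0}
8 -> hit
9 -> miss, frames {5,8,0,9}
3 -> miss, frames {5,8,0,9,3}
5 -> hit
9 -> hit
5 -> hit
2 -> miss, evict 0, frames {5,8,9,3,2}
9 -> hit
Page faults: 6.

6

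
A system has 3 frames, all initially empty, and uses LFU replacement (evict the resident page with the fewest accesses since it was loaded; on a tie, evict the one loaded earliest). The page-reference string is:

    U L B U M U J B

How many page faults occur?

U → miss, frames {U}
L → miss, frames {U,L}
B → miss, frames {U,L,B}
U → hit
M → miss, evict L, frames {U,B,M}
U → hit
J → miss, evict B, frames {U,M,J}
B → miss, evict M, frames {U,J,B}
Page faults: 6.

6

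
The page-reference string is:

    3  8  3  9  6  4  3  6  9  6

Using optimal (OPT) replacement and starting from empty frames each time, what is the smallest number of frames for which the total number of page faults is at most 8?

2

f=1: 10 faults
f=2: 7 faults
f=3: 6 faults
f=4: 5 faults
f=5: 5 faults
Smallest f with faults ≤ 8 is 2.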